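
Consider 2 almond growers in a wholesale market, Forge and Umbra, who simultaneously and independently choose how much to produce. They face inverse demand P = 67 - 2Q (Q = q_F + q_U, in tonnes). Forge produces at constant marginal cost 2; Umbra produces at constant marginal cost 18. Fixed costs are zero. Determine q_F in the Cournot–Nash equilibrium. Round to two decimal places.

Forge's profit: π_F = (67 - 2Q)q_F - (2q_F). Setting ∂π_F/∂q_F = 0: 65 - 4q_F - 2(q_U) = 0.
Umbra's profit: π_U = (67 - 2Q)q_U - (18q_U). Setting ∂π_U/∂q_U = 0: 49 - 4q_U - 2(q_F) = 0.
Best responses: q_F = (65 - 2q_U)/4, q_U = (49 - 2q_F)/4.
Substituting one into the other gives q_F = 27/2 and q_U = 11/2.

13.50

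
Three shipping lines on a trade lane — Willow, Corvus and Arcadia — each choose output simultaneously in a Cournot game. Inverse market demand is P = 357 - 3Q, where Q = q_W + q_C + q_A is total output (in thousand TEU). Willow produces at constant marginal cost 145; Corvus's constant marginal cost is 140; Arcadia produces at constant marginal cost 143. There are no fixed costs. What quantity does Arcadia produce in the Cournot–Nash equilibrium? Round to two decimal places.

17.75

Willow's profit: π_W = (357 - 3Q)q_W - (145q_W). Setting ∂π_W/∂q_W = 0: 212 - 6q_W - 3(q_C + q_A) = 0.
Corvus's profit: π_C = (357 - 3Q)q_C - (140q_C). Setting ∂π_C/∂q_C = 0: 217 - 6q_C - 3(q_W + q_A) = 0.
Arcadia's profit: π_A = (357 - 3Q)q_A - (143q_A). Setting ∂π_A/∂q_A = 0: 214 - 6q_A - 3(q_W + q_C) = 0.
Adding the 3 first-order conditions: 643 − 12Q = 0, so Q = 643/12.
Back-substituting: q_W = (212 − 643/4)/3 = 205/12, q_C = (217 − 643/4)/3 = 75/4, q_A = (214 − 643/4)/3 = 71/4.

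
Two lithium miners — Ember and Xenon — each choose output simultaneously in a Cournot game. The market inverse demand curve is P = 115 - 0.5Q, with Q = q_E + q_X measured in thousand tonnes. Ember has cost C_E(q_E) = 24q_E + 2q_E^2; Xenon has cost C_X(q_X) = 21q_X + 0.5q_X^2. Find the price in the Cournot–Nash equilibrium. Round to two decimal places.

Ember's profit: π_E = (115 - 0.5Q)q_E - (24q_E + 2q_E²). Setting ∂π_E/∂q_E = 0: 91 - 5q_E - (1/2)(q_X) = 0.
Xenon's first-order condition: 94 - 2q_X - (1/2)(q_E) = 0.
Best responses: q_E = (91 - (1/2)q_X)/5, q_X = (94 - (1/2)q_E)/2.
Solving the pair: q_E = 180/13, q_X = 566/13.
Total output Q = 746/13, so price P = 115 - (1/2)·(746/13) = 1122/13.

86.31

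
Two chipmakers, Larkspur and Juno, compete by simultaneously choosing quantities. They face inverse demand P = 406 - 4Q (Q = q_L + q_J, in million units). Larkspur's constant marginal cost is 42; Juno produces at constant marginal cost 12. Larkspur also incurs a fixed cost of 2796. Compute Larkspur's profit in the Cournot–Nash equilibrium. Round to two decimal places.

Larkspur's profit: π_L = (406 - 4Q)q_L - (42q_L). Setting ∂π_L/∂q_L = 0: 364 - 8q_L - 4(q_J) = 0.
Juno's first-order condition: 394 - 8q_J - 4(q_L) = 0.
So q_L = (364 - 4q_J)/8 and q_J = (394 - 4q_L)/8.
Solving the pair: q_L = 167/6, q_J = 106/3.
Price P = 406 - 4·(379/6) = 460/3.
Larkspur's profit: (460/3 - 42)·(167/6) - 2796 = 302.7778.

302.78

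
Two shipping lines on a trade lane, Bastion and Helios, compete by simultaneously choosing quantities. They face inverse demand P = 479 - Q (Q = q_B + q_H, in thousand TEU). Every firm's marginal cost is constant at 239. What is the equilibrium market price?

A representative firm's profit is π_i = q_i(479 - Q) - 239q_i.
Setting ∂π_i/∂q_i = 0 with rivals' quantities fixed: 240 - 2q_i - q_j = 0.
By symmetry each firm produces the same amount; substituting q_j = q_i yields q_i = 240/3 = 80.
Total output Q = 160, so price P = 479 - 160 = 319.

319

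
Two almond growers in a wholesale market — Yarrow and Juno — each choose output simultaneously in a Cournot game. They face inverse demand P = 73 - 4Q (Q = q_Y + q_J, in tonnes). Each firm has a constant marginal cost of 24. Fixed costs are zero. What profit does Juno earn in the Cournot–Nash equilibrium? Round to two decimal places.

Each firm earns π_i = (73 - 4Q)q_i - 24q_i.
Setting ∂π_i/∂q_i = 0 with rivals' quantities fixed: 49 - 8q_i - 4q_j = 0.
With identical firms every q_j equals q_i, so q_j = q_i and 49 = 12q_i, giving q_i = 49/12.
Price P = 73 - 4·(49/6) = 121/3.
Juno's profit: (121/3 - 24)·(49/12) = 66.6944.

66.69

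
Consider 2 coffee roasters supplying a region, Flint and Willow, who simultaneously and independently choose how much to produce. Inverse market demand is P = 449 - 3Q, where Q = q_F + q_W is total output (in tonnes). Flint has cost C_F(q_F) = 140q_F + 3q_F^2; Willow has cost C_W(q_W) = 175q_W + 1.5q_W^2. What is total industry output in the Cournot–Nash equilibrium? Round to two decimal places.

Flint's profit: π_F = (449 - 3Q)q_F - (140q_F + 3q_F²). Setting ∂π_F/∂q_F = 0: 309 - 12q_F - 3(q_W) = 0.
Willow's profit: π_W = (449 - 3Q)q_W - (175q_W + (3/2)q_W²). Setting ∂π_W/∂q_W = 0: 274 - 9q_W - 3(q_F) = 0.
Rearranging gives the reaction functions q_F = (309 - 3q_W)/12 and q_W = (274 - 3q_F)/9.
Solving the pair: q_F = 653/33, q_W = 787/33.
Total output Q = 653/33 + 787/33 = 480/11.

43.64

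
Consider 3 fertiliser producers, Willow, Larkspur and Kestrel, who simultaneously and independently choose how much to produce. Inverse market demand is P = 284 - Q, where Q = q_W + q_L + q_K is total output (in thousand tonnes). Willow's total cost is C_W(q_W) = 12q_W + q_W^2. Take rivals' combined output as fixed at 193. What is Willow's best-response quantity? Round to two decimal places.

19.75

With rivals' combined output fixed at 193, Willow's profit is π_W = (284 - 193 - q_W)q_W - (12q_W + q_W²) = (91 - q_W)q_W - (12q_W + q_W²).
∂π_W/∂q_W = 79 - 4q_W = 0, so q_W = 79/4.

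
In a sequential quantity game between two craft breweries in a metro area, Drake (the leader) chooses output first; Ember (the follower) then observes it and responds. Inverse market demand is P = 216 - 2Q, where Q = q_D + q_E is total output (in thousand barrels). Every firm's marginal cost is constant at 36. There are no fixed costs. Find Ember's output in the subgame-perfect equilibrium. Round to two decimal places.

22.50

Solve by backward induction. Given q_D, the follower Ember maximises π_E = (216 - 2q_D - 2q_E)q_E - 36q_E.
Follower FOC: 180 - 2q_D - 4q_E = 0, so q_E(q_D) = (180 - 2q_D)/4.
Drake substitutes q_E(q_D) into its own profit: π_D = q_D(216 - 2q_D - (180 - 2q_D)/2) - 36q_D = (126 - q_D)q_D - 36q_D.
Leader FOC: 90 - 2q_D = 0, so q_D = 45.
Then q_E = (180 - 2·45)/4 = 45/2.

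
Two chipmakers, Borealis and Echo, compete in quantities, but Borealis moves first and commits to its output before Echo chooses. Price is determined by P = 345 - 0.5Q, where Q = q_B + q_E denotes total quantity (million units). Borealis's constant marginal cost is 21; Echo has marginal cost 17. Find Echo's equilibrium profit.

14112

The follower Echo best-responds to any q_B: π_E = (345 - 0.5Q)q_E - 17q_E.
Setting the follower's marginal profit to zero, 328 - (1/2)q_B - q_E = 0, i.e. q_E = (328 - (1/2)q_B).
The leader anticipates this reaction. Substituting into P = 345 - 0.5Q gives P = 181 - (1/4)q_B, so π_B = (181 - (1/4)q_B)q_B - 21q_B.
The leader's first-order condition 160 - (1/2)q_B = 0 yields q_B = 320.
Then q_E = (328 - (1/2)·320) = 168.
Price P = 345 - (1/2)·488 = 101.
Echo's profit: (101 - 17)·168 = 14112.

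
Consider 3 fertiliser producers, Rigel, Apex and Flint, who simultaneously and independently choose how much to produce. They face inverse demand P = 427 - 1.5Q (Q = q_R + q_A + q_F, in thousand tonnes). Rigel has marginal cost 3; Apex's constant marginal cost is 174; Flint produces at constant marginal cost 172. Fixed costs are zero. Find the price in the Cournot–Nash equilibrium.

Rigel's profit: π_R = (427 - 1.5Q)q_R - (3q_R). Setting ∂π_R/∂q_R = 0: 424 - 3q_R - (3/2)(q_A + q_F) = 0.
Apex's first-order condition: 253 - 3q_A - (3/2)(q_R + q_F) = 0.
Flint's first-order condition: 255 - 3q_F - (3/2)(q_R + q_A) = 0.
Adding the 3 first-order conditions: 932 − 6Q = 0, so Q = 466/3.
Back-substituting: q_R = (424 − 233)/(3/2) = 382/3, q_A = (253 − 233)/(3/2) = 40/3, q_F = (255 − 233)/(3/2) = 44/3.
Total output Q = 466/3, so price P = 427 - (3/2)·(466/3) = 194.

194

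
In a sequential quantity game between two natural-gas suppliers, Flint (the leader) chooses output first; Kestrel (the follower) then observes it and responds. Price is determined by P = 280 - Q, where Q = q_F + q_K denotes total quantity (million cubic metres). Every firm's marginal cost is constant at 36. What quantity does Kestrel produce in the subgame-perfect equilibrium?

The follower Kestrel best-responds to any q_F: π_K = (280 - Q)q_K - 36q_K.
Setting the follower's marginal profit to zero, 244 - q_F - 2q_K = 0, i.e. q_K = (244 - q_F)/2.
The leader anticipates this reaction. Substituting into P = 280 - Q gives P = 158 - (1/2)q_F, so π_F = (158 - (1/2)q_F)q_F - 36q_F.
Leader FOC: 122 - q_F = 0, so q_F = 122.
Then q_K = (244 - 122)/2 = 61.

61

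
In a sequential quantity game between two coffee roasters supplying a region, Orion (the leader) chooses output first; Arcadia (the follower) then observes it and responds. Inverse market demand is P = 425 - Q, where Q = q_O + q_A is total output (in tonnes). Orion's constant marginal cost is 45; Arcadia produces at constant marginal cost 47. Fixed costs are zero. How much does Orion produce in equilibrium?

The follower Arcadia best-responds to any q_O: π_A = (425 - Q)q_A - 47q_A.
∂π_A/∂q_A = 378 - q_O - 2q_A = 0 gives the reaction function q_A = (378 - q_O)/2.
Orion substitutes q_A(q_O) into its own profit: π_O = q_O(425 - q_O - (378 - q_O)/2) - 45q_O = (236 - (1/2)q_O)q_O - 45q_O.
Maximising: ∂π_O/∂q_O = 191 - q_O = 0, giving q_O = 191.
Then q_A = (378 - 191)/2 = 187/2.

191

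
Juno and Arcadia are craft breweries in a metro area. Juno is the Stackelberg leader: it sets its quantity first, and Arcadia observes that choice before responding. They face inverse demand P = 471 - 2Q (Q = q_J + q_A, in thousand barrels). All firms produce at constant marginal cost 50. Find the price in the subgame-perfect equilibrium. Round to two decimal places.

The follower Arcadia best-responds to any q_J: π_A = (471 - 2Q)q_A - 50q_A.
Setting the follower's marginal profit to zero, 421 - 2q_J - 4q_A = 0, i.e. q_A = (421 - 2q_J)/4.
The leader anticipates this reaction. Substituting into P = 471 - 2Q gives P = 521/2 - q_J, so π_J = (521/2 - q_J)q_J - 50q_J.
Maximising: ∂π_J/∂q_J = 421/2 - 2q_J = 0, giving q_J = 421/4.
Then q_A = (421 - 2·(421/4))/4 = 421/8.
Total output Q = 1263/8, so price P = 471 - 2·(1263/8) = 621/4.

155.25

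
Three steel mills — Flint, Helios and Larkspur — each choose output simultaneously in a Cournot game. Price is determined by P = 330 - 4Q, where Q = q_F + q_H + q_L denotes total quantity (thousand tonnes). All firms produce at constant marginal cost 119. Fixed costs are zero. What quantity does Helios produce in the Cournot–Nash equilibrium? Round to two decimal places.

13.19

Each firm earns π_i = (330 - 4Q)q_i - 119q_i.
Setting ∂π_i/∂q_i = 0 with rivals' quantities fixed: 211 - 8q_i - 4·Σ_{j≠i} q_j = 0.
By symmetry each firm produces the same amount; substituting Σ_{j≠i} q_j = 2q_i yields q_i = 211/16.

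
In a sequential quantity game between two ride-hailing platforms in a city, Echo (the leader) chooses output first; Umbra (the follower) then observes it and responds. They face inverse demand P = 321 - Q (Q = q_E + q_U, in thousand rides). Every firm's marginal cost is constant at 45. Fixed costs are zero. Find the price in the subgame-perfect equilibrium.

The follower Umbra best-responds to any q_E: π_U = (321 - Q)q_U - 45q_U.
Setting the follower's marginal profit to zero, 276 - q_E - 2q_U = 0, i.e. q_U = (276 - q_E)/2.
The leader anticipates this reaction. Substituting into P = 321 - Q gives P = 183 - (1/2)q_E, so π_E = (183 - (1/2)q_E)q_E - 45q_E.
The leader's first-order condition 138 - q_E = 0 yields q_E = 138.
Then q_U = (276 - 138)/2 = 69.
Total output Q = 207, so price P = 321 - 207 = 114.

114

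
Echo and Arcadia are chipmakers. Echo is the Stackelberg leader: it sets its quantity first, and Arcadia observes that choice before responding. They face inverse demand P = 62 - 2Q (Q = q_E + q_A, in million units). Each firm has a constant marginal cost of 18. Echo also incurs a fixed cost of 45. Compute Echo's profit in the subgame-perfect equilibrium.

Solve by backward induction. Given q_E, the follower Arcadia maximises π_A = (62 - 2q_E - 2q_A)q_A - 18q_A.
Follower FOC: 44 - 2q_E - 4q_A = 0, so q_A(q_E) = (44 - 2q_E)/4.
The leader anticipates this reaction. Substituting into P = 62 - 2Q gives P = 40 - q_E, so π_E = (40 - q_E)q_E - 18q_E.
The leader's first-order condition 22 - 2q_E = 0 yields q_E = 11.
Then q_A = (44 - 2·11)/4 = 11/2.
Price P = 62 - 2·(33/2) = 29.
Echo's profit: (29 - 18)·11 - 45 = 76.

76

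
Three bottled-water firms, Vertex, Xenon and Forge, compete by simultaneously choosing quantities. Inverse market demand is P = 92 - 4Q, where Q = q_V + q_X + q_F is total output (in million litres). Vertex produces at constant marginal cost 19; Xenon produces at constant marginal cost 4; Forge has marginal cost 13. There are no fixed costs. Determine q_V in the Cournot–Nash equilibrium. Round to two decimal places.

3.25

Vertex's profit: π_V = (92 - 4Q)q_V - (19q_V). Setting ∂π_V/∂q_V = 0: 73 - 8q_V - 4(q_X + q_F) = 0.
Xenon's profit: π_X = (92 - 4Q)q_X - (4q_X). Setting ∂π_X/∂q_X = 0: 88 - 8q_X - 4(q_V + q_F) = 0.
Forge's first-order condition: 79 - 8q_F - 4(q_V + q_X) = 0.
Adding the 3 first-order conditions: 240 − 16Q = 0, so Q = 15.
Back-substituting: q_V = (73 − 60)/4 = 13/4, q_X = (88 − 60)/4 = 7, q_F = (79 − 60)/4 = 19/4.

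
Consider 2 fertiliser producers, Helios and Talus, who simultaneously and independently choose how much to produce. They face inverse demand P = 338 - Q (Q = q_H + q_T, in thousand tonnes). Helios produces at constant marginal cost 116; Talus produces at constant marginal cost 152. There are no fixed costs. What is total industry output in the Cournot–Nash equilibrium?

136

Helios's profit: π_H = (338 - Q)q_H - (116q_H). Setting ∂π_H/∂q_H = 0: 222 - 2q_H - (q_T) = 0.
Talus's profit: π_T = (338 - Q)q_T - (152q_T). Setting ∂π_T/∂q_T = 0: 186 - 2q_T - (q_H) = 0.
Rearranging gives the reaction functions q_H = (222 - q_T)/2 and q_T = (186 - q_H)/2.
Substituting one into the other gives q_H = 86 and q_T = 50.
Total output Q = 86 + 50 = 136.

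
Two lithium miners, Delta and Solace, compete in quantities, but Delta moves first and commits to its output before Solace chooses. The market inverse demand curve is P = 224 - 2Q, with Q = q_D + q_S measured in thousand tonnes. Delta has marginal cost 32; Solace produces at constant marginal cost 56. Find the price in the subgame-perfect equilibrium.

86

Solve by backward induction. Given q_D, the follower Solace maximises π_S = (224 - 2q_D - 2q_S)q_S - 56q_S.
Follower FOC: 168 - 2q_D - 4q_S = 0, so q_S(q_D) = (168 - 2q_D)/4.
The leader anticipates this reaction. Substituting into P = 224 - 2Q gives P = 140 - q_D, so π_D = (140 - q_D)q_D - 32q_D.
The leader's first-order condition 108 - 2q_D = 0 yields q_D = 54.
Then q_S = (168 - 2·54)/4 = 15.
Total output Q = 69, so price P = 224 - 2·69 = 86.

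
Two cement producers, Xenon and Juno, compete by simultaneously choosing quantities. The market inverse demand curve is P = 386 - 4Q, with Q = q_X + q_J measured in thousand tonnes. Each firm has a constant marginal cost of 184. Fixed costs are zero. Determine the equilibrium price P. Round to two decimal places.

Each firm earns π_i = (386 - 4Q)q_i - 184q_i.
Setting ∂π_i/∂q_i = 0 with rivals' quantities fixed: 202 - 8q_i - 4q_j = 0.
With identical firms every q_j equals q_i, so q_j = q_i and 202 = 12q_i, giving q_i = 101/6.
Total output Q = 101/3, so price P = 386 - 4·(101/3) = 754/3.

251.33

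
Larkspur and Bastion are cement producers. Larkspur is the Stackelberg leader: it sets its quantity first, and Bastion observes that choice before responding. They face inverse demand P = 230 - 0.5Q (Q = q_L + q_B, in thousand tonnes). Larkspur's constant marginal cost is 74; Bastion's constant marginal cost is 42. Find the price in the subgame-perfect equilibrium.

The follower Bastion best-responds to any q_L: π_B = (230 - 0.5Q)q_B - 42q_B.
Setting the follower's marginal profit to zero, 188 - (1/2)q_L - q_B = 0, i.e. q_B = (188 - (1/2)q_L).
Larkspur substitutes q_B(q_L) into its own profit: π_L = q_L(230 - (1/2)q_L - (188 - (1/2)q_L)/2) - 74q_L = (136 - (1/4)q_L)q_L - 74q_L.
Maximising: ∂π_L/∂q_L = 62 - (1/2)q_L = 0, giving q_L = 124.
Then q_B = (188 - (1/2)·124) = 126.
Total output Q = 250, so price P = 230 - (1/2)·250 = 105.

105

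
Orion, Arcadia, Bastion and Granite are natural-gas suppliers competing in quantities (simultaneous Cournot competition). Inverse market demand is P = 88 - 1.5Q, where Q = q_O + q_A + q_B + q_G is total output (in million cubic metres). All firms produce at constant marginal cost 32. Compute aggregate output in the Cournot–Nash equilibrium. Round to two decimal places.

29.87

Each firm earns π_i = (88 - 1.5Q)q_i - 32q_i.
Setting ∂π_i/∂q_i = 0 with rivals' quantities fixed: 56 - 3q_i - (3/2)·Σ_{j≠i} q_j = 0.
By symmetry each firm produces the same amount; substituting Σ_{j≠i} q_j = 3q_i yields q_i = 56/(15/2) = 112/15.
Total output Q = 112/15 + 112/15 + 112/15 + 112/15 = 448/15.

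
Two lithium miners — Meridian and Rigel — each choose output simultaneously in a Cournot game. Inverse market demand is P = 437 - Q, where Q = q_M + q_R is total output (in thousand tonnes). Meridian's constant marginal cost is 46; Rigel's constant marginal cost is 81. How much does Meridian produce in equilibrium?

Meridian's profit: π_M = (437 - Q)q_M - (46q_M). Setting ∂π_M/∂q_M = 0: 391 - 2q_M - (q_R) = 0.
Rigel's first-order condition: 356 - 2q_R - (q_M) = 0.
Rearranging gives the reaction functions q_M = (391 - q_R)/2 and q_R = (356 - q_M)/2.
Substituting one into the other gives q_M = 142 and q_R = 107.

142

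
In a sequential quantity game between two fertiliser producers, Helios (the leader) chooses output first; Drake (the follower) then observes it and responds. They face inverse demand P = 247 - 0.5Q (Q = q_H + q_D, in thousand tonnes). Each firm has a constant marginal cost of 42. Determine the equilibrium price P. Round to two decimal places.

93.25

Solve by backward induction. Given q_H, the follower Drake maximises π_D = (247 - (1/2)q_H - (1/2)q_D)q_D - 42q_D.
Follower FOC: 205 - (1/2)q_H - q_D = 0, so q_D(q_H) = (205 - (1/2)q_H).
The leader anticipates this reaction. Substituting into P = 247 - 0.5Q gives P = 289/2 - (1/4)q_H, so π_H = (289/2 - (1/4)q_H)q_H - 42q_H.
Leader FOC: 205/2 - (1/2)q_H = 0, so q_H = 205.
Then q_D = (205 - (1/2)·205) = 205/2.
Total output Q = 615/2, so price P = 247 - (1/2)·(615/2) = 373/4.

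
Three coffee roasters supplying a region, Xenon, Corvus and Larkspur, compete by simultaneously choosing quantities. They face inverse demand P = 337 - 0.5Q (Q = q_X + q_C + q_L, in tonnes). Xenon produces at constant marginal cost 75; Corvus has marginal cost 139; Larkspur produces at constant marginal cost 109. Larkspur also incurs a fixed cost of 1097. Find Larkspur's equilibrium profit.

Xenon's profit: π_X = (337 - 0.5Q)q_X - (75q_X). Setting ∂π_X/∂q_X = 0: 262 - q_X - (1/2)(q_C + q_L) = 0.
Corvus's first-order condition: 198 - q_C - (1/2)(q_X + q_L) = 0.
Larkspur's first-order condition: 228 - q_L - (1/2)(q_X + q_C) = 0.
Adding the 3 conditions: 688 − Q − Q = 0, i.e. Q = 344.
Back-substituting: q_X = (262 − 172)/(1/2) = 180, q_C = (198 − 172)/(1/2) = 52, q_L = (228 − 172)/(1/2) = 112.
Price P = 337 - (1/2)·344 = 165.
Larkspur's profit: (165 - 109)·112 - 1097 = 5175.

5175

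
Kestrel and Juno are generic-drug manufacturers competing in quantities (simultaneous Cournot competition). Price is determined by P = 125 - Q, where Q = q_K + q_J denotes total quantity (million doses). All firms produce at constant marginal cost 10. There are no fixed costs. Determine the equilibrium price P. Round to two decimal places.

48.33

Each firm earns π_i = (125 - Q)q_i - 10q_i.
First-order condition (treating rivals' output as given): 115 - 2q_i - q_j = 0.
By symmetry each firm produces the same amount; substituting q_j = q_i yields q_i = 115/3.
Total output Q = 230/3, so price P = 125 - 230/3 = 145/3.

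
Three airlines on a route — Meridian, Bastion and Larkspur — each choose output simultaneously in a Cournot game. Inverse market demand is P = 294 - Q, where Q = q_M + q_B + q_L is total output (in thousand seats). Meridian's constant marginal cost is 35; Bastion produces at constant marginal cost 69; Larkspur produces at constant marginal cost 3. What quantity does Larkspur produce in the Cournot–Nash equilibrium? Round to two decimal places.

97.25

Meridian's profit: π_M = (294 - Q)q_M - (35q_M). Setting ∂π_M/∂q_M = 0: 259 - 2q_M - (q_B + q_L) = 0.
Bastion's first-order condition: 225 - 2q_B - (q_M + q_L) = 0.
Larkspur's profit: π_L = (294 - Q)q_L - (3q_L). Setting ∂π_L/∂q_L = 0: 291 - 2q_L - (q_M + q_B) = 0.
Summing all 3 equations gives 775 − 4Q = 0, hence Q = 775/4.
Back-substituting: q_M = (259 − 775/4) = 261/4, q_B = (225 − 775/4) = 125/4, q_L = (291 − 775/4) = 389/4.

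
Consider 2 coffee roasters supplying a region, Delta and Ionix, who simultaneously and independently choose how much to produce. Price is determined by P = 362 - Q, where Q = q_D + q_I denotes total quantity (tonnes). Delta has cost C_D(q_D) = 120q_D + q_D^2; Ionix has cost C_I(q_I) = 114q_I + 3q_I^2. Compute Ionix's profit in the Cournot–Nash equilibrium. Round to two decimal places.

Delta's profit: π_D = (362 - Q)q_D - (120q_D + q_D²). Setting ∂π_D/∂q_D = 0: 242 - 4q_D - (q_I) = 0.
Ionix's profit: π_I = (362 - Q)q_I - (114q_I + 3q_I²). Setting ∂π_I/∂q_I = 0: 248 - 8q_I - (q_D) = 0.
Rearranging gives the reaction functions q_D = (242 - q_I)/4 and q_I = (248 - q_D)/8.
Solving the pair: q_D = 1688/31, q_I = 750/31.
Price P = 362 - 78.6452 = 283.3548.
Ionix's profit: 283.3548·(750/31) - 114·(750/31) - 3(750/31)² = 2341.3111.

2341.31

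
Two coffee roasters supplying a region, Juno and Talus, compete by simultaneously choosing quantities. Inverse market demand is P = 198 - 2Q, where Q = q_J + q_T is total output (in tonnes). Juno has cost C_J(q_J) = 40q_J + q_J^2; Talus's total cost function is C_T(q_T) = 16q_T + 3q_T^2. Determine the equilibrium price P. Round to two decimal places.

Juno's profit: π_J = (198 - 2Q)q_J - (40q_J + q_J²). Setting ∂π_J/∂q_J = 0: 158 - 6q_J - 2(q_T) = 0.
Talus's profit: π_T = (198 - 2Q)q_T - (16q_T + 3q_T²). Setting ∂π_T/∂q_T = 0: 182 - 10q_T - 2(q_J) = 0.
Rearranging gives the reaction functions q_J = (158 - 2q_T)/6 and q_T = (182 - 2q_J)/10.
Solving the pair: q_J = 152/7, q_T = 97/7.
Total output Q = 249/7, so price P = 198 - 2·(249/7) = 888/7.

126.86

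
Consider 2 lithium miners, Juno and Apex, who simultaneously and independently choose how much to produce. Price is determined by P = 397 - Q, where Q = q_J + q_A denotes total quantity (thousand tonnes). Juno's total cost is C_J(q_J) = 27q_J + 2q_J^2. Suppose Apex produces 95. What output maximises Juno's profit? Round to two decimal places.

45.83

With the rival's output fixed at 95, Juno's profit is π_J = (397 - 95 - q_J)q_J - (27q_J + 2q_J²) = (302 - q_J)q_J - (27q_J + 2q_J²).
∂π_J/∂q_J = 275 - 6q_J = 0, so q_J = 275/6.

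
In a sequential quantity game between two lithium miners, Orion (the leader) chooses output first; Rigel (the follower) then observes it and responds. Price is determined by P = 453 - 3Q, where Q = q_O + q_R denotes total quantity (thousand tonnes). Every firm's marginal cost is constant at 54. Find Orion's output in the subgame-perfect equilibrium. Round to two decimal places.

The follower Rigel best-responds to any q_O: π_R = (453 - 3Q)q_R - 54q_R.
Follower FOC: 399 - 3q_O - 6q_R = 0, so q_R(q_O) = (399 - 3q_O)/6.
Orion substitutes q_R(q_O) into its own profit: π_O = q_O(453 - 3q_O - (399 - 3q_O)/2) - 54q_O = (507/2 - (3/2)q_O)q_O - 54q_O.
Leader FOC: 399/2 - 3q_O = 0, so q_O = 133/2.
Then q_R = (399 - 3·(133/2))/6 = 133/4.

66.50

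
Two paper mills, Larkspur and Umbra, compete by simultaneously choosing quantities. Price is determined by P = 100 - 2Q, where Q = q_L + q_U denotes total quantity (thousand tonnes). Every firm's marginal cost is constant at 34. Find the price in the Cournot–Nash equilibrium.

A representative firm's profit is π_i = q_i(100 - 2Q) - 34q_i.
First-order condition (treating rivals' output as given): 66 - 4q_i - 2q_j = 0.
By symmetry each firm produces the same amount; substituting q_j = q_i yields q_i = 66/6 = 11.
Total output Q = 22, so price P = 100 - 2·22 = 56.

56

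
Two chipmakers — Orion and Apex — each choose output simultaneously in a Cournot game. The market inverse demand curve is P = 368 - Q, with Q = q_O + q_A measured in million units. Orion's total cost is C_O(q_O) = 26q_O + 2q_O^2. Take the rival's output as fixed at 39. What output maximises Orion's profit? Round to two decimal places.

50.50

With the rival's output fixed at 39, Orion's profit is π_O = (368 - 39 - q_O)q_O - (26q_O + 2q_O²) = (329 - q_O)q_O - (26q_O + 2q_O²).
∂π_O/∂q_O = 303 - 6q_O = 0, so q_O = 101/2.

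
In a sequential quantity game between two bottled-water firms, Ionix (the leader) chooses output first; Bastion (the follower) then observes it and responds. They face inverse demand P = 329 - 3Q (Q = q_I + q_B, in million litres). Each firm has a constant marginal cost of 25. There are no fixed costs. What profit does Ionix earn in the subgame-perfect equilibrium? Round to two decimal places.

Solve by backward induction. Given q_I, the follower Bastion maximises π_B = (329 - 3q_I - 3q_B)q_B - 25q_B.
Follower FOC: 304 - 3q_I - 6q_B = 0, so q_B(q_I) = (304 - 3q_I)/6.
The leader anticipates this reaction. Substituting into P = 329 - 3Q gives P = 177 - (3/2)q_I, so π_I = (177 - (3/2)q_I)q_I - 25q_I.
Leader FOC: 152 - 3q_I = 0, so q_I = 152/3.
Then q_B = (304 - 3·(152/3))/6 = 76/3.
Price P = 329 - 3·76 = 101.
Ionix's profit: (101 - 25)·(152/3) = 3850.6667.

3850.67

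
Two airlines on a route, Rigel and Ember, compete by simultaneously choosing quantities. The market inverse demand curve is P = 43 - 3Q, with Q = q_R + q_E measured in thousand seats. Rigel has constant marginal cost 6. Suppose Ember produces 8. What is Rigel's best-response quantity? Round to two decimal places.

With the rival's output fixed at 8, Rigel's profit is π_R = (43 - 3·8 - 3q_R)q_R - (6q_R) = (19 - 3q_R)q_R - (6q_R).
∂π_R/∂q_R = 13 - 6q_R = 0, so q_R = 13/6.

2.17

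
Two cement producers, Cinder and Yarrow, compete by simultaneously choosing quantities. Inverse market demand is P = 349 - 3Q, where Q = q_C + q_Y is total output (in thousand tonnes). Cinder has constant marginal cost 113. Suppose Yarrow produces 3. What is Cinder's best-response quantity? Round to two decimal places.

37.83

With the rival's output fixed at 3, Cinder's profit is π_C = (349 - 3·3 - 3q_C)q_C - (113q_C) = (340 - 3q_C)q_C - (113q_C).
∂π_C/∂q_C = 227 - 6q_C = 0, so q_C = 227/6.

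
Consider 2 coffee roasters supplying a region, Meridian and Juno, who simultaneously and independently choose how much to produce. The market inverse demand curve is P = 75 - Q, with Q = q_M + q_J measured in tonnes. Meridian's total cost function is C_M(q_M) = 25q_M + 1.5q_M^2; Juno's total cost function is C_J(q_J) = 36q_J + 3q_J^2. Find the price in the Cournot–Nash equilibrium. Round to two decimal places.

Meridian's profit: π_M = (75 - Q)q_M - (25q_M + (3/2)q_M²). Setting ∂π_M/∂q_M = 0: 50 - 5q_M - (q_J) = 0.
Juno's first-order condition: 39 - 8q_J - (q_M) = 0.
Rearranging gives the reaction functions q_M = (50 - q_J)/5 and q_J = (39 - q_M)/8.
Solving the pair: q_M = 361/39, q_J = 145/39.
Total output Q = 506/39, so price P = 75 - 506/39 = 62.0256.

62.03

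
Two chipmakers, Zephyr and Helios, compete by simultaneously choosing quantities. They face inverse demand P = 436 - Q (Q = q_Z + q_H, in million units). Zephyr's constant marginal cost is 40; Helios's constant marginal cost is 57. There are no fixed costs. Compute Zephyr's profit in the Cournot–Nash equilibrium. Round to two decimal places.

Zephyr's profit: π_Z = (436 - Q)q_Z - (40q_Z). Setting ∂π_Z/∂q_Z = 0: 396 - 2q_Z - (q_H) = 0.
Helios's first-order condition: 379 - 2q_H - (q_Z) = 0.
Rearranging gives the reaction functions q_Z = (396 - q_H)/2 and q_H = (379 - q_Z)/2.
Substituting one into the other gives q_Z = 413/3 and q_H = 362/3.
Price P = 436 - 775/3 = 533/3.
Zephyr's profit: (533/3 - 40)·(413/3) = 18952.1111.

18952.11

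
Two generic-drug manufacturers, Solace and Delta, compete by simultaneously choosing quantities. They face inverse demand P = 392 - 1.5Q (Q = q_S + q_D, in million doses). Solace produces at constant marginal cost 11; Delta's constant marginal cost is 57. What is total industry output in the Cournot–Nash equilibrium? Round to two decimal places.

Solace's profit: π_S = (392 - 1.5Q)q_S - (11q_S). Setting ∂π_S/∂q_S = 0: 381 - 3q_S - (3/2)(q_D) = 0.
Delta's profit: π_D = (392 - 1.5Q)q_D - (57q_D). Setting ∂π_D/∂q_D = 0: 335 - 3q_D - (3/2)(q_S) = 0.
Best responses: q_S = (381 - (3/2)q_D)/3, q_D = (335 - (3/2)q_S)/3.
Solving the pair: q_S = 854/9, q_D = 578/9.
Total output Q = 854/9 + 578/9 = 1432/9.

159.11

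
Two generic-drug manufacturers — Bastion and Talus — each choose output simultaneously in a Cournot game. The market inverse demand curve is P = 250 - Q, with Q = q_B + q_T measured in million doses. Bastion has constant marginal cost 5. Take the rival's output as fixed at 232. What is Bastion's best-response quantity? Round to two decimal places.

6.50

With the rival's output fixed at 232, Bastion's profit is π_B = (250 - 232 - q_B)q_B - (5q_B) = (18 - q_B)q_B - (5q_B).
∂π_B/∂q_B = 13 - 2q_B = 0, so q_B = 13/2.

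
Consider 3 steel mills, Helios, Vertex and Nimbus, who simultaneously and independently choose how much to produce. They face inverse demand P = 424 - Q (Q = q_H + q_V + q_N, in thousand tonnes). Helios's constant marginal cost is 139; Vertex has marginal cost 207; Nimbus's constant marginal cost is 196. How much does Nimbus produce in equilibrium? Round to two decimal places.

45.50

Helios's profit: π_H = (424 - Q)q_H - (139q_H). Setting ∂π_H/∂q_H = 0: 285 - 2q_H - (q_V + q_N) = 0.
Vertex's first-order condition: 217 - 2q_V - (q_H + q_N) = 0.
Nimbus's profit: π_N = (424 - Q)q_N - (196q_N). Setting ∂π_N/∂q_N = 0: 228 - 2q_N - (q_H + q_V) = 0.
Adding the 3 conditions: 730 − 2Q − 2Q = 0, i.e. Q = 365/2.
Back-substituting: q_H = (285 − 365/2) = 205/2, q_V = (217 − 365/2) = 69/2, q_N = (228 − 365/2) = 91/2.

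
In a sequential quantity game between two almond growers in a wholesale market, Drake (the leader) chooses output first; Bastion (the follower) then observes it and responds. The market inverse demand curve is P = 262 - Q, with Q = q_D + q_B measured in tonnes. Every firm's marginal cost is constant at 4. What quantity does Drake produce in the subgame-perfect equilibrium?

129

Solve by backward induction. Given q_D, the follower Bastion maximises π_B = (262 - q_D - q_B)q_B - 4q_B.
Setting the follower's marginal profit to zero, 258 - q_D - 2q_B = 0, i.e. q_B = (258 - q_D)/2.
Drake substitutes q_B(q_D) into its own profit: π_D = q_D(262 - q_D - (258 - q_D)/2) - 4q_D = (133 - (1/2)q_D)q_D - 4q_D.
Maximising: ∂π_D/∂q_D = 129 - q_D = 0, giving q_D = 129.
Then q_B = (258 - 129)/2 = 129/2.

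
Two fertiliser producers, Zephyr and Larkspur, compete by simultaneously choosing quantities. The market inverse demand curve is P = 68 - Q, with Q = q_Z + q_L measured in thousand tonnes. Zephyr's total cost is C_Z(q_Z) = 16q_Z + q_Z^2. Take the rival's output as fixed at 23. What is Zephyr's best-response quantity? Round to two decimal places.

With the rival's output fixed at 23, Zephyr's profit is π_Z = (68 - 23 - q_Z)q_Z - (16q_Z + q_Z²) = (45 - q_Z)q_Z - (16q_Z + q_Z²).
∂π_Z/∂q_Z = 29 - 4q_Z = 0, so q_Z = 29/4.

7.25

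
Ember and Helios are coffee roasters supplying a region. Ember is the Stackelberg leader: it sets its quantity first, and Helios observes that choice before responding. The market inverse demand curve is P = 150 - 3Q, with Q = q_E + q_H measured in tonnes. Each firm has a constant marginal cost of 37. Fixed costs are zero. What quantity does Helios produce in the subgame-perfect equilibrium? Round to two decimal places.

9.42

Solve by backward induction. Given q_E, the follower Helios maximises π_H = (150 - 3q_E - 3q_H)q_H - 37q_H.
∂π_H/∂q_H = 113 - 3q_E - 6q_H = 0 gives the reaction function q_H = (113 - 3q_E)/6.
Ember substitutes q_H(q_E) into its own profit: π_E = q_E(150 - 3q_E - (113 - 3q_E)/2) - 37q_E = (187/2 - (3/2)q_E)q_E - 37q_E.
Maximising: ∂π_E/∂q_E = 113/2 - 3q_E = 0, giving q_E = 113/6.
Then q_H = (113 - 3·(113/6))/6 = 113/12.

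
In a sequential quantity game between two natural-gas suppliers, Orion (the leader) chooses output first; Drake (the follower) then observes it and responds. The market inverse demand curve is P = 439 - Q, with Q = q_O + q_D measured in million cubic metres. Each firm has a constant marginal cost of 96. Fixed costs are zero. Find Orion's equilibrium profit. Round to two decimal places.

14706.13

Solve by backward induction. Given q_O, the follower Drake maximises π_D = (439 - q_O - q_D)q_D - 96q_D.
Setting the follower's marginal profit to zero, 343 - q_O - 2q_D = 0, i.e. q_D = (343 - q_O)/2.
Orion substitutes q_D(q_O) into its own profit: π_O = q_O(439 - q_O - (343 - q_O)/2) - 96q_O = (535/2 - (1/2)q_O)q_O - 96q_O.
Leader FOC: 343/2 - q_O = 0, so q_O = 343/2.
Then q_D = (343 - 343/2)/2 = 343/4.
Price P = 439 - 1029/4 = 727/4.
Orion's profit: (727/4 - 96)·(343/2) = 14706.1250.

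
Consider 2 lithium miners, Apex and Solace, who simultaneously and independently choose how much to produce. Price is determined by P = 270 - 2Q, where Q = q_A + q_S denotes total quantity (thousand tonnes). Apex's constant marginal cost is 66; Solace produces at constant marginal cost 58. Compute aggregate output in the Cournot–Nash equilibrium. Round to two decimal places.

69.33

Apex's profit: π_A = (270 - 2Q)q_A - (66q_A). Setting ∂π_A/∂q_A = 0: 204 - 4q_A - 2(q_S) = 0.
Solace's profit: π_S = (270 - 2Q)q_S - (58q_S). Setting ∂π_S/∂q_S = 0: 212 - 4q_S - 2(q_A) = 0.
So q_A = (204 - 2q_S)/4 and q_S = (212 - 2q_A)/4.
Solving the pair: q_A = 98/3, q_S = 110/3.
Total output Q = 98/3 + 110/3 = 208/3.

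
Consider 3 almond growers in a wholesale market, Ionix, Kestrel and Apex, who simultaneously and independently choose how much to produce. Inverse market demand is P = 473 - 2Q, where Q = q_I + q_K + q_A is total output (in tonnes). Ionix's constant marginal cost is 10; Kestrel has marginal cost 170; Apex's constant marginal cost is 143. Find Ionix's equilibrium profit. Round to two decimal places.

17860.50

Ionix's profit: π_I = (473 - 2Q)q_I - (10q_I). Setting ∂π_I/∂q_I = 0: 463 - 4q_I - 2(q_K + q_A) = 0.
Kestrel's first-order condition: 303 - 4q_K - 2(q_I + q_A) = 0.
Apex's profit: π_A = (473 - 2Q)q_A - (143q_A). Setting ∂π_A/∂q_A = 0: 330 - 4q_A - 2(q_I + q_K) = 0.
Summing all 3 equations gives 1096 − 8Q = 0, hence Q = 137.
Back-substituting: q_I = (463 − 274)/2 = 189/2, q_K = (303 − 274)/2 = 29/2, q_A = (330 − 274)/2 = 28.
Price P = 473 - 2·137 = 199.
Ionix's profit: (199 - 10)·(189/2) = 17860.5000.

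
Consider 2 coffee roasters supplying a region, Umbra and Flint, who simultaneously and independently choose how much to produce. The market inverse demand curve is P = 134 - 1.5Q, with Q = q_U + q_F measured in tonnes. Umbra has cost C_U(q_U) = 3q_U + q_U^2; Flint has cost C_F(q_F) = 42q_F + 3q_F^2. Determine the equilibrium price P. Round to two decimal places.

88.23

Umbra's profit: π_U = (134 - 1.5Q)q_U - (3q_U + q_U²). Setting ∂π_U/∂q_U = 0: 131 - 5q_U - (3/2)(q_F) = 0.
Flint's first-order condition: 92 - 9q_F - (3/2)(q_U) = 0.
Best responses: q_U = (131 - (3/2)q_F)/5, q_F = (92 - (3/2)q_U)/9.
Solving the pair: q_U = 1388/57, q_F = 1054/171.
Total output Q = 30.5146, so price P = 134 - (3/2)·30.5146 = 88.2281.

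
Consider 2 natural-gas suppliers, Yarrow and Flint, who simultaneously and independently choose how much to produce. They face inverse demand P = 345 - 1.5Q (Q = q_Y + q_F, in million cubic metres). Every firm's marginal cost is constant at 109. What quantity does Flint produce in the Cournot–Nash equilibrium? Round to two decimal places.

A representative firm's profit is π_i = q_i(345 - 1.5Q) - 109q_i.
First-order condition (treating rivals' output as given): 236 - 3q_i - (3/2)q_j = 0.
By symmetry each firm produces the same amount; substituting q_j = q_i yields q_i = 236/(9/2) = 472/9.

52.44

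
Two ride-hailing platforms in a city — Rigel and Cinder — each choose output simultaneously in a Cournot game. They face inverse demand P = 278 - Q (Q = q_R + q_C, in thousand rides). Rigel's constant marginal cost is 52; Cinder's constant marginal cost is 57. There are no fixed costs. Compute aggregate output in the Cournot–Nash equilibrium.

149

Rigel's profit: π_R = (278 - Q)q_R - (52q_R). Setting ∂π_R/∂q_R = 0: 226 - 2q_R - (q_C) = 0.
Cinder's profit: π_C = (278 - Q)q_C - (57q_C). Setting ∂π_C/∂q_C = 0: 221 - 2q_C - (q_R) = 0.
Rearranging gives the reaction functions q_R = (226 - q_C)/2 and q_C = (221 - q_R)/2.
Substituting one into the other gives q_R = 77 and q_C = 72.
Total output Q = 77 + 72 = 149.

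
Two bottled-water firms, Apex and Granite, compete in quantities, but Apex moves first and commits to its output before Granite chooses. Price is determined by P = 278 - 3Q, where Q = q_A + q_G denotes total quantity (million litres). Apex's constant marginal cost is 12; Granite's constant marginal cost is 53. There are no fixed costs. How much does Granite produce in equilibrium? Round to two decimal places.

Solve by backward induction. Given q_A, the follower Granite maximises π_G = (278 - 3q_A - 3q_G)q_G - 53q_G.
Setting the follower's marginal profit to zero, 225 - 3q_A - 6q_G = 0, i.e. q_G = (225 - 3q_A)/6.
The leader anticipates this reaction. Substituting into P = 278 - 3Q gives P = 331/2 - (3/2)q_A, so π_A = (331/2 - (3/2)q_A)q_A - 12q_A.
The leader's first-order condition 307/2 - 3q_A = 0 yields q_A = 307/6.
Then q_G = (225 - 3·(307/6))/6 = 143/12.

11.92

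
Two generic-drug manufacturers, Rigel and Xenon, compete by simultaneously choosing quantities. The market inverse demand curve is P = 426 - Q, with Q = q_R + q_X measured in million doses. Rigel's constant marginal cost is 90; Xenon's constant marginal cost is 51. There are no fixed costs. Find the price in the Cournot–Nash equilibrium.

189

Rigel's profit: π_R = (426 - Q)q_R - (90q_R). Setting ∂π_R/∂q_R = 0: 336 - 2q_R - (q_X) = 0.
Xenon's profit: π_X = (426 - Q)q_X - (51q_X). Setting ∂π_X/∂q_X = 0: 375 - 2q_X - (q_R) = 0.
Best responses: q_R = (336 - q_X)/2, q_X = (375 - q_R)/2.
Solving the pair: q_R = 99, q_X = 138.
Total output Q = 237, so price P = 426 - 237 = 189.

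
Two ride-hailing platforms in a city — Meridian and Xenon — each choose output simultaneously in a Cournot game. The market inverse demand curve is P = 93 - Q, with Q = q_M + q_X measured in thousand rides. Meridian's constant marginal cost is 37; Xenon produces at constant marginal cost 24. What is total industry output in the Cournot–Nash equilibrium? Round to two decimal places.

Meridian's profit: π_M = (93 - Q)q_M - (37q_M). Setting ∂π_M/∂q_M = 0: 56 - 2q_M - (q_X) = 0.
Xenon's first-order condition: 69 - 2q_X - (q_M) = 0.
Best responses: q_M = (56 - q_X)/2, q_X = (69 - q_M)/2.
Substituting one into the other gives q_M = 43/3 and q_X = 82/3.
Total output Q = 43/3 + 82/3 = 125/3.

41.67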